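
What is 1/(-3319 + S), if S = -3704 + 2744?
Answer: -1/4279 ≈ -0.00023370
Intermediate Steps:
S = -960
1/(-3319 + S) = 1/(-3319 - 960) = 1/(-4279) = -1/4279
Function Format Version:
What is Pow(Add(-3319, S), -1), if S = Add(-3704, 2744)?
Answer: Rational(-1, 4279) ≈ -0.00023370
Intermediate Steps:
S = -960
Pow(Add(-3319, S), -1) = Pow(Add(-3319, -960), -1) = Pow(-4279, -1) = Rational(-1, 4279)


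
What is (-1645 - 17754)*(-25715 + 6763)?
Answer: 367649848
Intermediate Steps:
(-1645 - 17754)*(-25715 + 6763) = -19399*(-18952) = 367649848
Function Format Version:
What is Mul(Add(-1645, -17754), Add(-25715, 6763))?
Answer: 367649848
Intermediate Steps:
Mul(Add(-1645, -17754), Add(-25715, 6763)) = Mul(-19399, -18952) = 367649848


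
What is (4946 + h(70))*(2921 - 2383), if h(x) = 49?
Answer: 2687310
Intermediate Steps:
(4946 + h(70))*(2921 - 2383) = (4946 + 49)*(2921 - 2383) = 4995*538 = 2687310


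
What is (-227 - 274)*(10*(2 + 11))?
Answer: -65130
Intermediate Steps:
(-227 - 274)*(10*(2 + 11)) = -5010*13 = -501*130 = -65130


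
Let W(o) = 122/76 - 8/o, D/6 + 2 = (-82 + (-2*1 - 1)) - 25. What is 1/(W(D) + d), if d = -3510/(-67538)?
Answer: 53895324/89958769 ≈ 0.59911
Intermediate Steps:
d = 1755/33769 (d = -3510*(-1/67538) = 1755/33769 ≈ 0.051971)
D = -672 (D = -12 + 6*((-82 + (-2*1 - 1)) - 25) = -12 + 6*((-82 + (-2 - 1)) - 25) = -12 + 6*((-82 - 3) - 25) = -12 + 6*(-85 - 25) = -12 + 6*(-110) = -12 - 660 = -672)
W(o) = 61/38 - 8/o (W(o) = 122*(1/76) - 8/o = 61/38 - 8/o)
1/(W(D) + d) = 1/((61/38 - 8/(-672)) + 1755/33769) = 1/((61/38 - 8*(-1/672)) + 1755/33769) = 1/((61/38 + 1/84) + 1755/33769) = 1/(2581/1596 + 1755/33769) = 1/(89958769/53895324) = 53895324/89958769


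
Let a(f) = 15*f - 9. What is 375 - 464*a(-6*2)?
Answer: 88071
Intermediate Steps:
a(f) = -9 + 15*f
375 - 464*a(-6*2) = 375 - 464*(-9 + 15*(-6*2)) = 375 - 464*(-9 + 15*(-12)) = 375 - 464*(-9 - 180) = 375 - 464*(-189) = 375 + 87696 = 88071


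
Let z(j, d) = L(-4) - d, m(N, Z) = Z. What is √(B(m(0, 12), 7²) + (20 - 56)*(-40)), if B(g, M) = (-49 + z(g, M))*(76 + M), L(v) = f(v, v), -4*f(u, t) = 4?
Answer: 27*I*√15 ≈ 104.57*I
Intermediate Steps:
f(u, t) = -1 (f(u, t) = -¼*4 = -1)
L(v) = -1
z(j, d) = -1 - d
B(g, M) = (-50 - M)*(76 + M) (B(g, M) = (-49 + (-1 - M))*(76 + M) = (-50 - M)*(76 + M))
√(B(m(0, 12), 7²) + (20 - 56)*(-40)) = √((-3800 - (7²)² - 126*7²) + (20 - 56)*(-40)) = √((-3800 - 1*49² - 126*49) - 36*(-40)) = √((-3800 - 1*2401 - 6174) + 1440) = √((-3800 - 2401 - 6174) + 1440) = √(-12375 + 1440) = √(-10935) = 27*I*√15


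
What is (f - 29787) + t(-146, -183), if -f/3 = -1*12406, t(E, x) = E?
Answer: 7285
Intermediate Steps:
f = 37218 (f = -(-3)*12406 = -3*(-12406) = 37218)
(f - 29787) + t(-146, -183) = (37218 - 29787) - 146 = 7431 - 146 = 7285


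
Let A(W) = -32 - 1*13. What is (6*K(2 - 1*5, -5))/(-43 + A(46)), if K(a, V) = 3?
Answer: -9/44 ≈ -0.20455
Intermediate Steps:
A(W) = -45 (A(W) = -32 - 13 = -45)
(6*K(2 - 1*5, -5))/(-43 + A(46)) = (6*3)/(-43 - 45) = 18/(-88) = 18*(-1/88) = -9/44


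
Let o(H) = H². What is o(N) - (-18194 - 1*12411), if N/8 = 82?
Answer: 460941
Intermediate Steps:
N = 656 (N = 8*82 = 656)
o(N) - (-18194 - 1*12411) = 656² - (-18194 - 1*12411) = 430336 - (-18194 - 12411) = 430336 - 1*(-30605) = 430336 + 30605 = 460941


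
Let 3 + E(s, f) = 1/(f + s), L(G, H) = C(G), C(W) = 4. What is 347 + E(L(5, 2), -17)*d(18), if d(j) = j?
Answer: 3791/13 ≈ 291.62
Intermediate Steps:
L(G, H) = 4
E(s, f) = -3 + 1/(f + s)
347 + E(L(5, 2), -17)*d(18) = 347 + ((1 - 3*(-17) - 3*4)/(-17 + 4))*18 = 347 + ((1 + 51 - 12)/(-13))*18 = 347 - 1/13*40*18 = 347 - 40/13*18 = 347 - 720/13 = 3791/13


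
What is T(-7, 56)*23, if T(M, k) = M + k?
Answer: 1127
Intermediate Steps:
T(-7, 56)*23 = (-7 + 56)*23 = 49*23 = 1127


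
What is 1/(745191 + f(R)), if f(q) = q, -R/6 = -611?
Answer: 1/748857 ≈ 1.3354e-6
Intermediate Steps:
R = 3666 (R = -6*(-611) = 3666)
1/(745191 + f(R)) = 1/(745191 + 3666) = 1/748857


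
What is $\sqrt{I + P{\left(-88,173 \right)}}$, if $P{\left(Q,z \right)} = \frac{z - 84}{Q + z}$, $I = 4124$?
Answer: $\frac{\sqrt{29803465}}{85} \approx 64.227$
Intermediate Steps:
$P{\left(Q,z \right)} = \frac{-84 + z}{Q + z}$
$\sqrt{I + P{\left(-88,173 \right)}} = \sqrt{4124 + \frac{-84 + 173}{-88 + 173}} = \sqrt{4124 + \frac{1}{85} \cdot 89} = \sqrt{4124 + \frac{89}{85}} = \sqrt{\frac{350629}{85}} = \frac{\sqrt{29803465}}{85}$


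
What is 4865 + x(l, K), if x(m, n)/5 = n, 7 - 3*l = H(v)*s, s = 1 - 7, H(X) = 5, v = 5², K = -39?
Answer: 4670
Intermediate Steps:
v = 25
s = -6
l = 37/3 (l = 7/3 - 5*(-6)/3 = 7/3 - ⅓*(-30) = 7/3 + 10 = 37/3 ≈ 12.333)
x(m, n) = 5*n
4865 + x(l, K) = 4865 + 5*(-39) = 4865 - 195 = 4670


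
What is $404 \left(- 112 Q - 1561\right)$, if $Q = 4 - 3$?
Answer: $-675892$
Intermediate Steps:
$Q = 1$ ($Q = 4 - 3 = 1$)
$404 \left(- 112 Q - 1561\right) = 404 \left(\left(-112\right) 1 - 1561\right) = 404 \left(-112 - 1561\right) = 404 \left(-1673\right) = -675892$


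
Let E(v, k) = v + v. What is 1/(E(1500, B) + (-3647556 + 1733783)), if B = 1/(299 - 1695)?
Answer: -1/1910773 ≈ -5.2335e-7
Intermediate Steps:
B = -1/1396 (B = 1/(-1396) = -1/1396 ≈ -0.00071633)
E(v, k) = 2*v
1/(E(1500, B) + (-3647556 + 1733783)) = 1/(2*1500 + (-3647556 + 1733783)) = 1/(3000 - 1913773) = 1/(-1910773) = -1/1910773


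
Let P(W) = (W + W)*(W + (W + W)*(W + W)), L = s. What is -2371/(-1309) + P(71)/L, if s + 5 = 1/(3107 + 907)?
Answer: -2156796445003/3752903 ≈ -5.7470e+5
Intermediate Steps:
s = -20069/4014 (s = -5 + 1/(3107 + 907) = -5 + 1/4014 = -20069/4014 ≈ -4.9997)
L = -20069/4014 ≈ -4.9997
P(W) = 2*W*(W + 4*W²) (P(W) = (2*W)*(W + (2*W)*(2*W)) = (2*W)*(W + 4*W²) = 2*W*(W + 4*W²))
-2371/(-1309) + P(71)/L = -2371/(-1309) + (71²*(2 + 8*71))/(-20069/4014) = -2371*(-1/1309) + (5041*(2 + 568))*(-4014/20069) = 2371/1309 + (5041*570)*(-4014/20069) = 2371/1309 + 2873370*(-4014/20069) = 2371/1309 - 11533707180/20069 = -2156796445003/3752903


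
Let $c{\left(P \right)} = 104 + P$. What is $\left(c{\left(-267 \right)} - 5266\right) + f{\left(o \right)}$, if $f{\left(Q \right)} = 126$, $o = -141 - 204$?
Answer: $-5303$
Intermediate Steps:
$o = -345$ ($o = -141 - 204 = -345$)
$\left(c{\left(-267 \right)} - 5266\right) + f{\left(o \right)} = \left(\left(104 - 267\right) - 5266\right) + 126 = \left(-163 - 5266\right) + 126 = -5429 + 126 = -5303$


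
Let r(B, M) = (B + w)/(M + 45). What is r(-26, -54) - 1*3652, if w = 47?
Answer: -10963/3 ≈ -3654.3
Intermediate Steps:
r(B, M) = (47 + B)/(45 + M) (r(B, M) = (B + 47)/(M + 45) = (47 + B)/(45 + M))
r(-26, -54) - 1*3652 = (47 - 26)/(45 - 54) - 1*3652 = 21/(-9) - 3652 = -⅑*21 - 3652 = -7/3 - 3652 = -10963/3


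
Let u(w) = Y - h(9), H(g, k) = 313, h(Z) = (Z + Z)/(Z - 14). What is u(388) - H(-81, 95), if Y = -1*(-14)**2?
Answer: -2527/5 ≈ -505.40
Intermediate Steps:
h(Z) = 2*Z/(-14 + Z) (h(Z) = (2*Z)/(-14 + Z) = 2*Z/(-14 + Z))
Y = -196 (Y = -1*196 = -196)
u(w) = -962/5 (u(w) = -196 - 2*9/(-14 + 9) = -196 - 2*9/(-5) = -196 - 2*9*(-1)/5 = -196 - 1*(-18/5) = -196 + 18/5 = -962/5)
u(388) - H(-81, 95) = -962/5 - 1*313 = -962/5 - 313 = -2527/5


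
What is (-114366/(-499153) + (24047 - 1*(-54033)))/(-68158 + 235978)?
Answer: 19486990303/41883928230 ≈ 0.46526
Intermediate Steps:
(-114366/(-499153) + (24047 - 1*(-54033)))/(-68158 + 235978) = (-114366*(-1/499153) + (24047 + 54033))/167820 = (114366/499153 + 78080)*(1/167820) = (38973980606/499153)*(1/167820) = 19486990303/41883928230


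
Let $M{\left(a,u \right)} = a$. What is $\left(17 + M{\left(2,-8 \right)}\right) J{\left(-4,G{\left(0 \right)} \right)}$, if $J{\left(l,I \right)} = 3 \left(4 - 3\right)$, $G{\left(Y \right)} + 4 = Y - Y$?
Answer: $57$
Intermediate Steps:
$G{\left(Y \right)} = -4$ ($G{\left(Y \right)} = -4 + \left(Y - Y\right) = -4 + 0 = -4$)
$J{\left(l,I \right)} = 3$ ($J{\left(l,I \right)} = 3 \cdot 1 = 3$)
$\left(17 + M{\left(2,-8 \right)}\right) J{\left(-4,G{\left(0 \right)} \right)} = \left(17 + 2\right) 3 = 19 \cdot 3 = 57$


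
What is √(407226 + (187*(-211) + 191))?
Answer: 2*√91990 ≈ 606.60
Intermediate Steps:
√(407226 + (187*(-211) + 191)) = √(407226 + (-39457 + 191)) = √(407226 - 39266) = √367960 = 2*√91990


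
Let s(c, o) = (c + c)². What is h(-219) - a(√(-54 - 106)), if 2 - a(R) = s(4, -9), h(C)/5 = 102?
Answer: 572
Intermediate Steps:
s(c, o) = 4*c² (s(c, o) = (2*c)² = 4*c²)
h(C) = 510 (h(C) = 5*102 = 510)
a(R) = -62 (a(R) = 2 - 4*4² = 2 - 4*16 = 2 - 1*64 = 2 - 64 = -62)
h(-219) - a(√(-54 - 106)) = 510 - 1*(-62) = 510 + 62 = 572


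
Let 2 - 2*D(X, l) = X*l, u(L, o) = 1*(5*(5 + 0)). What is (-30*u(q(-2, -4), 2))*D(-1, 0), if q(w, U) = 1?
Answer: -750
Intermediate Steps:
u(L, o) = 25 (u(L, o) = 1*(5*5) = 1*25 = 25)
D(X, l) = 1 - X*l/2
(-30*u(q(-2, -4), 2))*D(-1, 0) = (-30*25)*(1 - ½*(-1)*0) = -750*(1 + 0) = -750*1 = -750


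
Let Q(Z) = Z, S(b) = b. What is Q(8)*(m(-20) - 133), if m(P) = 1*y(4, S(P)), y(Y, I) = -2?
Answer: -1080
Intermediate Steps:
m(P) = -2 (m(P) = 1*(-2) = -2)
Q(8)*(m(-20) - 133) = 8*(-2 - 133) = 8*(-135) = -1080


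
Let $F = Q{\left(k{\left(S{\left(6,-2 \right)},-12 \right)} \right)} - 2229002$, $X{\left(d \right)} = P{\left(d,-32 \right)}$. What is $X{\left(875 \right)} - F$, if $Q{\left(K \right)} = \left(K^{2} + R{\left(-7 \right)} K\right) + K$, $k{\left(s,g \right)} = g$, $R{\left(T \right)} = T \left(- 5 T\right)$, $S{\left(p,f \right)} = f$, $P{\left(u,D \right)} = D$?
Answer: $2225898$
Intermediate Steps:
$X{\left(d \right)} = -32$
$R{\left(T \right)} = - 5 T^{2}$
$Q{\left(K \right)} = K^{2} - 244 K$ ($Q{\left(K \right)} = \left(K^{2} + - 5 \left(-7\right)^{2} K\right) + K = \left(K^{2} + \left(-5\right) 49 K\right) + K = \left(K^{2} - 245 K\right) + K = K^{2} - 244 K$)
$F = -2225930$ ($F = - 12 \left(-244 - 12\right) - 2229002 = \left(-12\right) \left(-256\right) - 2229002 = 3072 - 2229002 = -2225930$)
$X{\left(875 \right)} - F = -32 - -2225930 = -32 + 2225930 = 2225898$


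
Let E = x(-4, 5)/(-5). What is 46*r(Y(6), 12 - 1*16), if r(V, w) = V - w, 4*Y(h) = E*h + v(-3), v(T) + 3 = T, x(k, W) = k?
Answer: 851/5 ≈ 170.20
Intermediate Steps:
v(T) = -3 + T
E = 4/5 (E = -4/(-5) = -4*(-1/5) = 4/5 ≈ 0.80000)
Y(h) = -3/2 + h/5 (Y(h) = (4*h/5 + (-3 - 3))/4 = (4*h/5 - 6)/4 = (-6 + 4*h/5)/4 = -3/2 + h/5)
46*r(Y(6), 12 - 1*16) = 46*((-3/2 + (1/5)*6) - (12 - 1*16)) = 46*((-3/2 + 6/5) - (12 - 16)) = 46*(-3/10 - 1*(-4)) = 46*(-3/10 + 4) = 46*(37/10) = 851/5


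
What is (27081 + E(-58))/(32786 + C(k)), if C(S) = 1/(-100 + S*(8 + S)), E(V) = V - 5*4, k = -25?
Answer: 2925325/3551817 ≈ 0.82361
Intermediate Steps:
E(V) = -20 + V (E(V) = V - 20 = -20 + V)
(27081 + E(-58))/(32786 + C(k)) = (27081 + (-20 - 58))/(32786 + 1/(-100 + (-25)**2 + 8*(-25))) = (27081 - 78)/(32786 + 1/(-100 + 625 - 200)) = 27003/(32786 + 1/325) = 27003/(10655451/325) = 27003*(325/10655451) = 2925325/3551817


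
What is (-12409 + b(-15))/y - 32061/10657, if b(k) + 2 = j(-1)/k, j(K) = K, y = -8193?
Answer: -1956186847/1309692015 ≈ -1.4936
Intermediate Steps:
b(k) = -2 - 1/k
(-12409 + b(-15))/y - 32061/10657 = (-12409 + (-2 - 1/(-15)))/(-8193) - 32061/10657 = (-12409 + (-2 - 1*(-1/15)))*(-1/8193) - 32061*1/10657 = (-12409 + (-2 + 1/15))*(-1/8193) - 32061/10657 = (-12409 - 29/15)*(-1/8193) - 32061/10657 = -186164/15*(-1/8193) - 32061/10657 = 186164/122895 - 32061/10657 = -1956186847/1309692015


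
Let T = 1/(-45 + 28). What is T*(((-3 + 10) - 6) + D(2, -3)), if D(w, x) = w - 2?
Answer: -1/17 ≈ -0.058824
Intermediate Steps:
D(w, x) = -2 + w
T = -1/17 (T = 1/(-17) = -1/17 ≈ -0.058824)
T*(((-3 + 10) - 6) + D(2, -3)) = -(((-3 + 10) - 6) + (-2 + 2))/17 = -((7 - 6) + 0)/17 = -(1 + 0)/17 = -1/17*1 = -1/17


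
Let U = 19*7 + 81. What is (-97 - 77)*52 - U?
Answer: -9262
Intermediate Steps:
U = 214 (U = 133 + 81 = 214)
(-97 - 77)*52 - U = (-97 - 77)*52 - 1*214 = -174*52 - 214 = -9048 - 214 = -9262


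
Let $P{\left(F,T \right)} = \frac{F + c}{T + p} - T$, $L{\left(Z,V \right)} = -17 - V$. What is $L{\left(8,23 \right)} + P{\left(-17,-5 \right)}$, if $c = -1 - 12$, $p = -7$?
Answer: $- \frac{65}{2} \approx -32.5$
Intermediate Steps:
$c = -13$ ($c = -1 - 12 = -13$)
$P{\left(F,T \right)} = - T + \frac{-13 + F}{-7 + T}$ ($P{\left(F,T \right)} = \frac{F - 13}{T - 7} - T = \frac{-13 + F}{-7 + T} - T = - T + \frac{-13 + F}{-7 + T}$)
$L{\left(8,23 \right)} + P{\left(-17,-5 \right)} = \left(-17 - 23\right) + \frac{-13 - 17 - \left(-5\right)^{2} + 7 \left(-5\right)}{-7 - 5} = \left(-17 - 23\right) + \frac{-13 - 17 - 25 - 35}{-12} = -40 - \frac{-13 - 17 - 25 - 35}{12} = -40 - - \frac{15}{2} = -40 + \frac{15}{2} = - \frac{65}{2}$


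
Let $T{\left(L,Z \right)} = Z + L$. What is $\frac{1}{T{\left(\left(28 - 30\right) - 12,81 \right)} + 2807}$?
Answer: $\frac{1}{2874} \approx 0.00034795$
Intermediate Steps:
$T{\left(L,Z \right)} = L + Z$
$\frac{1}{T{\left(\left(28 - 30\right) - 12,81 \right)} + 2807} = \frac{1}{\left(\left(\left(28 - 30\right) - 12\right) + 81\right) + 2807} = \frac{1}{\left(\left(-2 - 12\right) + 81\right) + 2807} = \frac{1}{\left(-14 + 81\right) + 2807} = \frac{1}{67 + 2807} = \frac{1}{2874}$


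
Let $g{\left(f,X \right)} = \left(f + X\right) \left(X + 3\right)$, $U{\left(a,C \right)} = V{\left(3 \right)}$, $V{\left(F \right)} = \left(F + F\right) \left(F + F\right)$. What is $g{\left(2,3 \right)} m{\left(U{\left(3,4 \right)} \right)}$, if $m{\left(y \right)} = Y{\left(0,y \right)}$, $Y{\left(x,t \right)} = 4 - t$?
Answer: $-960$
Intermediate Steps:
$V{\left(F \right)} = 4 F^{2}$ ($V{\left(F \right)} = 2 F 2 F = 4 F^{2}$)
$U{\left(a,C \right)} = 36$ ($U{\left(a,C \right)} = 4 \cdot 3^{2} = 4 \cdot 9 = 36$)
$m{\left(y \right)} = 4 - y$
$g{\left(f,X \right)} = \left(3 + X\right) \left(X + f\right)$ ($g{\left(f,X \right)} = \left(X + f\right) \left(3 + X\right) = \left(3 + X\right) \left(X + f\right)$)
$g{\left(2,3 \right)} m{\left(U{\left(3,4 \right)} \right)} = \left(3^{2} + 3 \cdot 3 + 3 \cdot 2 + 3 \cdot 2\right) \left(4 - 36\right) = \left(9 + 9 + 6 + 6\right) \left(4 - 36\right) = 30 \left(-32\right) = -960$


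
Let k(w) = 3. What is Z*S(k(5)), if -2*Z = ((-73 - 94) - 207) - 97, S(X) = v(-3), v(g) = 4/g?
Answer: -314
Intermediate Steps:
S(X) = -4/3 (S(X) = 4/(-3) = 4*(-⅓) = -4/3)
Z = 471/2 (Z = -(((-73 - 94) - 207) - 97)/2 = -((-167 - 207) - 97)/2 = -(-374 - 97)/2 = -½*(-471) = 471/2 ≈ 235.50)
Z*S(k(5)) = (471/2)*(-4/3) = -314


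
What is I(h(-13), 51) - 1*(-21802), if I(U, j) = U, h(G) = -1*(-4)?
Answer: 21806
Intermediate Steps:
h(G) = 4
I(h(-13), 51) - 1*(-21802) = 4 - 1*(-21802) = 4 + 21802 = 21806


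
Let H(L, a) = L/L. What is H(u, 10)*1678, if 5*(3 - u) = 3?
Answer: 1678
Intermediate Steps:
u = 12/5 (u = 3 - ⅕*3 = 3 - ⅗ = 12/5 ≈ 2.4000)
H(L, a) = 1
H(u, 10)*1678 = 1*1678 = 1678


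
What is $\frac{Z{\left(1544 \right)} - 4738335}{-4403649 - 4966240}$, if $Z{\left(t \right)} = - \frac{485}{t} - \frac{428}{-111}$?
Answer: $\frac{812074198643}{1605849056376} \approx 0.5057$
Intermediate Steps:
$Z{\left(t \right)} = \frac{428}{111} - \frac{485}{t}$ ($Z{\left(t \right)} = - \frac{485}{t} - - \frac{428}{111} = - \frac{485}{t} + \frac{428}{111} = \frac{428}{111} - \frac{485}{t}$)
$\frac{Z{\left(1544 \right)} - 4738335}{-4403649 - 4966240} = \frac{\left(\frac{428}{111} - \frac{485}{1544}\right) - 4738335}{-4403649 - 4966240} = \frac{\left(\frac{428}{111} - \frac{485}{1544}\right) - 4738335}{-9369889} = \left(\left(\frac{428}{111} - \frac{485}{1544}\right) - 4738335\right) \left(- \frac{1}{9369889}\right) = \left(\frac{606997}{171384} - 4738335\right) \left(- \frac{1}{9369889}\right) = \left(- \frac{812074198643}{171384}\right) \left(- \frac{1}{9369889}\right) = \frac{812074198643}{1605849056376}$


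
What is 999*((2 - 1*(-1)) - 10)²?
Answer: 48951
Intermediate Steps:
999*((2 - 1*(-1)) - 10)² = 999*((2 + 1) - 10)² = 999*(3 - 10)² = 999*(-7)² = 999*49 = 48951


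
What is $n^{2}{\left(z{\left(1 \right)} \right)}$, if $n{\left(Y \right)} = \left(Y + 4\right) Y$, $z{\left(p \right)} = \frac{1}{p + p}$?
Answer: $\frac{81}{16} \approx 5.0625$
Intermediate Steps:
$z{\left(p \right)} = \frac{1}{2 p}$
$n{\left(Y \right)} = Y \left(4 + Y\right)$ ($n{\left(Y \right)} = \left(4 + Y\right) Y = Y \left(4 + Y\right)$)
$n^{2}{\left(z{\left(1 \right)} \right)} = \left(\frac{1}{2 \cdot 1} \left(4 + \frac{1}{2 \cdot 1}\right)\right)^{2} = \left(\frac{1}{2} \cdot 1 \left(4 + \frac{1}{2} \cdot 1\right)\right)^{2} = \left(\frac{4 + \frac{1}{2}}{2}\right)^{2} = \left(\frac{1}{2} \cdot \frac{9}{2}\right)^{2} = \left(\frac{9}{4}\right)^{2} = \frac{81}{16}$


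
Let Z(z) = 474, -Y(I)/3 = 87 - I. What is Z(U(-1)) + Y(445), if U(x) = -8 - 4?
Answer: 1548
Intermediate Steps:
Y(I) = -261 + 3*I (Y(I) = -3*(87 - I) = -261 + 3*I)
U(x) = -12
Z(U(-1)) + Y(445) = 474 + (-261 + 3*445) = 474 + (-261 + 1335) = 474 + 1074 = 1548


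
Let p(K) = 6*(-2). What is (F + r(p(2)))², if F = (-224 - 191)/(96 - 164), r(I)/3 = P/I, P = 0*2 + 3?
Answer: 8281/289 ≈ 28.654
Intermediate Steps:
P = 3 (P = 0 + 3 = 3)
p(K) = -12
r(I) = 9/I (r(I) = 3*(3/I) = 9/I)
F = 415/68 (F = -415/(-68) = -415*(-1/68) = 415/68 ≈ 6.1029)
(F + r(p(2)))² = (415/68 + 9/(-12))² = (415/68 + 9*(-1/12))² = (415/68 - ¾)² = (91/17)² = 8281/289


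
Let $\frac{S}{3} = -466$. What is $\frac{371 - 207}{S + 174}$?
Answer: $- \frac{41}{306} \approx -0.13399$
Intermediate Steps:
$S = -1398$ ($S = 3 \left(-466\right) = -1398$)
$\frac{371 - 207}{S + 174} = \frac{371 - 207}{-1398 + 174} = \frac{164}{-1224} = 164 \left(- \frac{1}{1224}\right) = - \frac{41}{306}$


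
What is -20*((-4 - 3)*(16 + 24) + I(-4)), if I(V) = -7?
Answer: 5740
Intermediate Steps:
-20*((-4 - 3)*(16 + 24) + I(-4)) = -20*((-4 - 3)*(16 + 24) - 7) = -20*(-7*40 - 7) = -20*(-280 - 7) = -20*(-287) = 5740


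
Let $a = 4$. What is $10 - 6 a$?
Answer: $-14$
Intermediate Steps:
$10 - 6 a = 10 - 24 = -14$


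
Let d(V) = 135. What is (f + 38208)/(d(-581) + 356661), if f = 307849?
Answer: 346057/356796 ≈ 0.96990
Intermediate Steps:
(f + 38208)/(d(-581) + 356661) = (307849 + 38208)/(135 + 356661) = 346057/356796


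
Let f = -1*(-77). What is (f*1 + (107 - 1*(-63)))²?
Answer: 61009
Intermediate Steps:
f = 77
(f*1 + (107 - 1*(-63)))² = (77*1 + (107 - 1*(-63)))² = (77 + (107 + 63))² = (77 + 170)² = 247² = 61009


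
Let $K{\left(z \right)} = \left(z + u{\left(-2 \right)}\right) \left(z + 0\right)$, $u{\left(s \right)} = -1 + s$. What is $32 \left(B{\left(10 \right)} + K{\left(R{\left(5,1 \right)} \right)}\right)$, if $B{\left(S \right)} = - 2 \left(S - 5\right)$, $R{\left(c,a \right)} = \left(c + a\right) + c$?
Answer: $2496$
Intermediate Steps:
$R{\left(c,a \right)} = a + 2 c$ ($R{\left(c,a \right)} = \left(a + c\right) + c = a + 2 c$)
$B{\left(S \right)} = 10 - 2 S$ ($B{\left(S \right)} = - 2 \left(-5 + S\right) = 10 - 2 S$)
$K{\left(z \right)} = z \left(-3 + z\right)$ ($K{\left(z \right)} = \left(z - 3\right) \left(z + 0\right) = \left(z - 3\right) z = \left(-3 + z\right) z = z \left(-3 + z\right)$)
$32 \left(B{\left(10 \right)} + K{\left(R{\left(5,1 \right)} \right)}\right) = 32 \left(\left(10 - 20\right) + \left(1 + 2 \cdot 5\right) \left(-3 + \left(1 + 2 \cdot 5\right)\right)\right) = 32 \left(\left(10 - 20\right) + \left(1 + 10\right) \left(-3 + \left(1 + 10\right)\right)\right) = 32 \left(-10 + 11 \left(-3 + 11\right)\right) = 32 \left(-10 + 11 \cdot 8\right) = 32 \left(-10 + 88\right) = 32 \cdot 78 = 2496$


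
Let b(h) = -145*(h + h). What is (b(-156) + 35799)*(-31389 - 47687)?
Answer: -6408239964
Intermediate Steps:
b(h) = -290*h
(b(-156) + 35799)*(-31389 - 47687) = (-290*(-156) + 35799)*(-31389 - 47687) = (45240 + 35799)*(-79076) = 81039*(-79076) = -6408239964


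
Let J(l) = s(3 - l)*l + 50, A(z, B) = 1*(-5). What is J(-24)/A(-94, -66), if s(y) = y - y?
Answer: -10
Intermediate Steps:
s(y) = 0
A(z, B) = -5
J(l) = 50 (J(l) = 0*l + 50 = 0 + 50 = 50)
J(-24)/A(-94, -66) = 50/(-5) = 50*(-1/5) = -10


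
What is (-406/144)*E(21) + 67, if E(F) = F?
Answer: 187/24 ≈ 7.7917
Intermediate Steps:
(-406/144)*E(21) + 67 = -406/144*21 + 67 = -406*1/144*21 + 67 = -203/72*21 + 67 = -1421/24 + 67 = 187/24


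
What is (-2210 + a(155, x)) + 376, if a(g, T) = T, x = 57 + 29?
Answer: -1748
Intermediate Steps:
x = 86
(-2210 + a(155, x)) + 376 = (-2210 + 86) + 376 = -2124 + 376 = -1748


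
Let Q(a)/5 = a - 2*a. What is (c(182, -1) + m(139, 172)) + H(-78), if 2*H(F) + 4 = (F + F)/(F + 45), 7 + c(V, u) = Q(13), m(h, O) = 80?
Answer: 92/11 ≈ 8.3636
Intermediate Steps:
Q(a) = -5*a (Q(a) = 5*(a - 2*a) = 5*(-a) = -5*a)
c(V, u) = -72 (c(V, u) = -7 - 5*13 = -7 - 65 = -72)
H(F) = -2 + F/(45 + F) (H(F) = -2 + ((F + F)/(F + 45))/2 = -2 + ((2*F)/(45 + F))/2 = -2 + (2*F/(45 + F))/2 = -2 + F/(45 + F))
(c(182, -1) + m(139, 172)) + H(-78) = (-72 + 80) + (-90 - 1*(-78))/(45 - 78) = 8 + (-90 + 78)/(-33) = 8 - 1/33*(-12) = 8 + 4/11 = 92/11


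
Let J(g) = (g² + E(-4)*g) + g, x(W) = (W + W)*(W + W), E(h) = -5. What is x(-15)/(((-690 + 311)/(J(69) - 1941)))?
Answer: -2289600/379 ≈ -6041.2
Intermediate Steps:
x(W) = 4*W² (x(W) = (2*W)*(2*W) = 4*W²)
J(g) = g² - 4*g (J(g) = (g² - 5*g) + g = g² - 4*g)
x(-15)/(((-690 + 311)/(J(69) - 1941))) = (4*(-15)²)/(((-690 + 311)/(69*(-4 + 69) - 1941))) = (4*225)/((-379/(69*65 - 1941))) = 900/((-379/(4485 - 1941))) = 900/((-379/2544)) = 900/((-379*1/2544)) = 900/(-379/2544) = 900*(-2544/379) = -2289600/379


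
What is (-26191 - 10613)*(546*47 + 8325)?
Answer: -1250857548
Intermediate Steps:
(-26191 - 10613)*(546*47 + 8325) = -36804*(25662 + 8325) = -36804*33987 = -1250857548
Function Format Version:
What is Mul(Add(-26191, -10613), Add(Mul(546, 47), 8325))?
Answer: -1250857548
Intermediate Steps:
Mul(Add(-26191, -10613), Add(Mul(546, 47), 8325)) = Mul(-36804, Add(25662, 8325)) = Mul(-36804, 33987) = -1250857548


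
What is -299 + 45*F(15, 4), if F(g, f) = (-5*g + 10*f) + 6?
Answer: -1604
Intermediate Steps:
F(g, f) = 6 - 5*g + 10*f
-299 + 45*F(15, 4) = -299 + 45*(6 - 5*15 + 10*4) = -299 + 45*(6 - 75 + 40) = -299 + 45*(-29) = -299 - 1305 = -1604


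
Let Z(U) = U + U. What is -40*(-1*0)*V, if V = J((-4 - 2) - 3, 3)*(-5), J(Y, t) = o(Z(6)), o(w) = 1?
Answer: 0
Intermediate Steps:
Z(U) = 2*U
J(Y, t) = 1
V = -5 (V = 1*(-5) = -5)
-40*(-1*0)*V = -40*(-1*0)*(-5) = -0*(-5) = -40*0 = 0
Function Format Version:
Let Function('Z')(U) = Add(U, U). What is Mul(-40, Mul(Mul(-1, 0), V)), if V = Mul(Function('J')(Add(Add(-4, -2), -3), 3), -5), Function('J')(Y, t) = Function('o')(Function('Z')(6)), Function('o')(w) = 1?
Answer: 0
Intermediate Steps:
Function('Z')(U) = Mul(2, U)
Function('J')(Y, t) = 1
V = -5 (V = Mul(1, -5) = -5)
Mul(-40, Mul(Mul(-1, 0), V)) = Mul(-40, Mul(Mul(-1, 0), -5)) = Mul(-40, Mul(0, -5)) = Mul(-40, 0) = 0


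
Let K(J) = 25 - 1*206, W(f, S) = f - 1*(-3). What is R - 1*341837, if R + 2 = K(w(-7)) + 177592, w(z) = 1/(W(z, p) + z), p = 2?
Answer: -164428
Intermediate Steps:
W(f, S) = 3 + f (W(f, S) = f + 3 = 3 + f)
w(z) = 1/(3 + 2*z) (w(z) = 1/((3 + z) + z) = 1/(3 + 2*z))
K(J) = -181 (K(J) = 25 - 206 = -181)
R = 177409 (R = -2 + (-181 + 177592) = -2 + 177411 = 177409)
R - 1*341837 = 177409 - 1*341837 = 177409 - 341837 = -164428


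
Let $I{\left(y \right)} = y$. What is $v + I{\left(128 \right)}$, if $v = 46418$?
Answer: $46546$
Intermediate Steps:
$v + I{\left(128 \right)} = 46418 + 128 = 46546$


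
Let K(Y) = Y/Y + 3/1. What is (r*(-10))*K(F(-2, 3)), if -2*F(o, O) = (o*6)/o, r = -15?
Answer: 600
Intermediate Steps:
F(o, O) = -3 (F(o, O) = -o*6/(2*o) = -6*o/(2*o) = -1/2*6 = -3)
K(Y) = 4 (K(Y) = 1 + 3*1 = 1 + 3 = 4)
(r*(-10))*K(F(-2, 3)) = -15*(-10)*4 = 150*4 = 600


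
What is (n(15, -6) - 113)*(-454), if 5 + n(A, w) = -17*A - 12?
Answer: 174790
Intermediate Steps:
n(A, w) = -17 - 17*A (n(A, w) = -5 + (-17*A - 12) = -5 + (-12 - 17*A) = -17 - 17*A)
(n(15, -6) - 113)*(-454) = ((-17 - 17*15) - 113)*(-454) = ((-17 - 255) - 113)*(-454) = (-272 - 113)*(-454) = -385*(-454) = 174790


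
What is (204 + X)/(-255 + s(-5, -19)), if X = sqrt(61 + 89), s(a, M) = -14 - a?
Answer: -17/22 - 5*sqrt(6)/264 ≈ -0.81912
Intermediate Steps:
X = 5*sqrt(6) (X = sqrt(150) = 5*sqrt(6) ≈ 12.247)
(204 + X)/(-255 + s(-5, -19)) = (204 + 5*sqrt(6))/(-255 + (-14 - 1*(-5))) = (204 + 5*sqrt(6))/(-255 + (-14 + 5)) = (204 + 5*sqrt(6))/(-255 - 9) = (204 + 5*sqrt(6))/(-264) = (204 + 5*sqrt(6))*(-1/264) = -17/22 - 5*sqrt(6)/264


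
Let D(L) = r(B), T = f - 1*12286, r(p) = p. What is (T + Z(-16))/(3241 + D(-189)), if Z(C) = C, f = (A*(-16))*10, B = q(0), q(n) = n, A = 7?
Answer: -13422/3241 ≈ -4.1413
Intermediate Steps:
B = 0
f = -1120 (f = (7*(-16))*10 = -112*10 = -1120)
T = -13406 (T = -1120 - 1*12286 = -1120 - 12286 = -13406)
D(L) = 0
(T + Z(-16))/(3241 + D(-189)) = (-13406 - 16)/(3241 + 0) = -13422/3241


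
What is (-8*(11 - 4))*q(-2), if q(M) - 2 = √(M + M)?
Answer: -112 - 112*I ≈ -112.0 - 112.0*I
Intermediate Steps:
q(M) = 2 + √2*√M (q(M) = 2 + √(M + M) = 2 + √(2*M) = 2 + √2*√M)
(-8*(11 - 4))*q(-2) = (-8*(11 - 4))*(2 + √2*√(-2)) = (-8*7)*(2 + √2*(I*√2)) = -56*(2 + 2*I) = -112 - 112*I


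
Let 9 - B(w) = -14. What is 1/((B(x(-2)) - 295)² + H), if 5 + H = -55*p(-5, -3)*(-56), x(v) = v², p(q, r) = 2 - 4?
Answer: 1/67819 ≈ 1.4745e-5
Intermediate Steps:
p(q, r) = -2
B(w) = 23 (B(w) = 9 - 1*(-14) = 9 + 14 = 23)
H = -6165 (H = -5 - 55*(-2)*(-56) = -5 + 110*(-56) = -5 - 6160 = -6165)
1/((B(x(-2)) - 295)² + H) = 1/((23 - 295)² - 6165) = 1/((-272)² - 6165) = 1/(73984 - 6165) = 1/67819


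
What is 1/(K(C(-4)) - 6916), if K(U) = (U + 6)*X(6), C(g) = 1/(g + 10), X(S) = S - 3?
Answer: -2/13795 ≈ -0.00014498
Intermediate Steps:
X(S) = -3 + S
C(g) = 1/(10 + g)
K(U) = 18 + 3*U (K(U) = (U + 6)*(-3 + 6) = (6 + U)*3 = 18 + 3*U)
1/(K(C(-4)) - 6916) = 1/((18 + 3/(10 - 4)) - 6916) = 1/((18 + 3/6) - 6916) = 1/((18 + 3*(1/6)) - 6916) = 1/((18 + 1/2) - 6916) = 1/(37/2 - 6916) = 1/(-13795/2) = -2/13795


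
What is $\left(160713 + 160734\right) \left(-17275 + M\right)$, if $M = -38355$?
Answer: $-17882096610$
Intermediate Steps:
$\left(160713 + 160734\right) \left(-17275 + M\right) = \left(160713 + 160734\right) \left(-17275 - 38355\right) = 321447 \left(-55630\right) = -17882096610$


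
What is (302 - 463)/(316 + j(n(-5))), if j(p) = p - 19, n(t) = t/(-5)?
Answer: -161/298 ≈ -0.54027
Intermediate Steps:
n(t) = -t/5 (n(t) = t*(-1/5) = -t/5)
j(p) = -19 + p
(302 - 463)/(316 + j(n(-5))) = (302 - 463)/(316 + (-19 - 1/5*(-5))) = -161/(316 + (-19 + 1)) = -161/(316 - 18) = -161/298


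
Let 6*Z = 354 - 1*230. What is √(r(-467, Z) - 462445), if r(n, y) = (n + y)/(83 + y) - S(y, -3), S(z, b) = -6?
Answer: 2*I*√11181994737/311 ≈ 680.03*I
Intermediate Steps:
Z = 62/3 (Z = (354 - 1*230)/6 = (354 - 230)/6 = (⅙)*124 = 62/3 ≈ 20.667)
r(n, y) = 6 + (n + y)/(83 + y) (r(n, y) = (n + y)/(83 + y) - 1*(-6) = (n + y)/(83 + y) + 6 = 6 + (n + y)/(83 + y))
√(r(-467, Z) - 462445) = √((498 - 467 + 7*(62/3))/(83 + 62/3) - 462445) = √((498 - 467 + 434/3)/(311/3) - 462445) = √((3/311)*(527/3) - 462445) = √(527/311 - 462445) = √(-143819868/311) = 2*I*√11181994737/311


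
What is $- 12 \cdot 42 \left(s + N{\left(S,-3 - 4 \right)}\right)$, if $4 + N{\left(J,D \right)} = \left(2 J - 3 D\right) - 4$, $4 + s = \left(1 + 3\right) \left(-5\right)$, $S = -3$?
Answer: $8568$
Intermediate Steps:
$s = -24$ ($s = -4 + \left(1 + 3\right) \left(-5\right) = -4 + 4 \left(-5\right) = -4 - 20 = -24$)
$N{\left(J,D \right)} = -8 - 3 D + 2 J$ ($N{\left(J,D \right)} = -4 - \left(4 - 2 J + 3 D\right) = -8 - 3 D + 2 J$)
$- 12 \cdot 42 \left(s + N{\left(S,-3 - 4 \right)}\right) = - 12 \cdot 42 \left(-24 - \left(14 + 3 \left(-3 - 4\right)\right)\right) = - 12 \cdot 42 \left(-24 - -7\right) = - 12 \cdot 42 \left(-24 + 7\right) = - 12 \cdot 42 \left(-17\right) = \left(-12\right) \left(-714\right) = 8568$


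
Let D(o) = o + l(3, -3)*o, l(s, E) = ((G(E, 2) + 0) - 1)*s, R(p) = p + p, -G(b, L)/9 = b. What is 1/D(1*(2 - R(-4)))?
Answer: 1/790 ≈ 0.0012658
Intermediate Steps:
G(b, L) = -9*b
R(p) = 2*p
l(s, E) = s*(-1 - 9*E) (l(s, E) = ((-9*E + 0) - 1)*s = (-9*E - 1)*s = (-1 - 9*E)*s = s*(-1 - 9*E))
D(o) = 79*o (D(o) = o + (-1*3*(1 + 9*(-3)))*o = o + (-1*3*(1 - 27))*o = o + (-1*3*(-26))*o = o + 78*o = 79*o)
1/D(1*(2 - R(-4))) = 1/(79*(1*(2 - 2*(-4)))) = 1/(79*(1*(2 - 1*(-8)))) = 1/(79*(1*(2 + 8))) = 1/(79*(1*10)) = 1/(79*10) = 1/790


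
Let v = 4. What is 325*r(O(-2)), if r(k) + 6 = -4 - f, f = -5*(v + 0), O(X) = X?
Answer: 3250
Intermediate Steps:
f = -20 (f = -5*(4 + 0) = -5*4 = -20)
r(k) = 10 (r(k) = -6 + (-4 - 1*(-20)) = -6 + (-4 + 20) = -6 + 16 = 10)
325*r(O(-2)) = 325*10 = 3250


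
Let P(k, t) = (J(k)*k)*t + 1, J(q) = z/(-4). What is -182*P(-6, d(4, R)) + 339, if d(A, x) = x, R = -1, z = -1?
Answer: -116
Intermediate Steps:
J(q) = 1/4 (J(q) = -1/(-4) = -1*(-1/4) = 1/4)
P(k, t) = 1 + k*t/4 (P(k, t) = (k/4)*t + 1 = k*t/4 + 1 = 1 + k*t/4)
-182*P(-6, d(4, R)) + 339 = -182*(1 + (1/4)*(-6)*(-1)) + 339 = -182*(1 + 3/2) + 339 = -182*5/2 + 339 = -455 + 339 = -116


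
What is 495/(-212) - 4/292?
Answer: -36347/15476 ≈ -2.3486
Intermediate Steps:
495/(-212) - 4/292 = 495*(-1/212) - 4*1/292 = -495/212 - 1/73 = -36347/15476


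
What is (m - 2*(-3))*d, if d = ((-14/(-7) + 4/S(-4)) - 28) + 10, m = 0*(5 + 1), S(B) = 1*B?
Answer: -102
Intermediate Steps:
S(B) = B
m = 0 (m = 0*6 = 0)
d = -17 (d = ((-14/(-7) + 4/(-4)) - 28) + 10 = ((-14*(-⅐) + 4*(-¼)) - 28) + 10 = ((2 - 1) - 28) + 10 = (1 - 28) + 10 = -27 + 10 = -17)
(m - 2*(-3))*d = (0 - 2*(-3))*(-17) = (0 + 6)*(-17) = 6*(-17) = -102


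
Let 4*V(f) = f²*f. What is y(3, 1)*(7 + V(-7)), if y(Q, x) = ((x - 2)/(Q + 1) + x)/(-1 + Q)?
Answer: -945/32 ≈ -29.531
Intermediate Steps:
V(f) = f³/4 (V(f) = (f²*f)/4 = f³/4)
y(Q, x) = (x + (-2 + x)/(1 + Q))/(-1 + Q) (y(Q, x) = ((-2 + x)/(1 + Q) + x)/(-1 + Q) = (x + (-2 + x)/(1 + Q))/(-1 + Q))
y(3, 1)*(7 + V(-7)) = ((-2 + 2*1 + 3*1)/(-1 + 3²))*(7 + (¼)*(-7)³) = ((-2 + 2 + 3)/(-1 + 9))*(7 + (¼)*(-343)) = (3/8)*(7 - 343/4) = ((⅛)*3)*(-315/4) = (3/8)*(-315/4) = -945/32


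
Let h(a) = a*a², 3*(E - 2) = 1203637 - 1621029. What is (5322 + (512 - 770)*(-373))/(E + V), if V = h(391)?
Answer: 43524/25558861 ≈ 0.0017029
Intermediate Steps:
E = -417386/3 (E = 2 + (1203637 - 1621029)/3 = 2 + (⅓)*(-417392) = 2 - 417392/3 = -417386/3 ≈ -1.3913e+5)
h(a) = a³
V = 59776471 (V = 391³ = 59776471)
(5322 + (512 - 770)*(-373))/(E + V) = (5322 + (512 - 770)*(-373))/(-417386/3 + 59776471) = (5322 - 258*(-373))/(178912027/3) = (5322 + 96234)*(3/178912027) = 101556*(3/178912027) = 43524/25558861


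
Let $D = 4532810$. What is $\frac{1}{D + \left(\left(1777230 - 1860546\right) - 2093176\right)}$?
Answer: $\frac{1}{2356318} \approx 4.2439 \cdot 10^{-7}$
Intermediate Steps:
$\frac{1}{D + \left(\left(1777230 - 1860546\right) - 2093176\right)} = \frac{1}{4532810 + \left(\left(1777230 - 1860546\right) - 2093176\right)} = \frac{1}{4532810 - 2176492} = \frac{1}{2356318}$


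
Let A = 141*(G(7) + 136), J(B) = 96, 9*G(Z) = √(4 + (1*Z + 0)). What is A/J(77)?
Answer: 799/4 + 47*√11/288 ≈ 200.29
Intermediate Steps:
G(Z) = √(4 + Z)/9 (G(Z) = √(4 + (1*Z + 0))/9 = √(4 + (Z + 0))/9 = √(4 + Z)/9)
A = 19176 + 47*√11/3 (A = 141*(√(4 + 7)/9 + 136) = 141*(√11/9 + 136) = 141*(136 + √11/9) = 19176 + 47*√11/3 ≈ 19228.)
A/J(77) = (19176 + 47*√11/3)/96 = (19176 + 47*√11/3)*(1/96) = 799/4 + 47*√11/288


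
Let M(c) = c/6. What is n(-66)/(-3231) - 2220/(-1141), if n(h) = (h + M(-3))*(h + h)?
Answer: -947626/1228857 ≈ -0.77114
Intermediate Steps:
M(c) = c/6 (M(c) = c*(1/6) = c/6)
n(h) = 2*h*(-1/2 + h) (n(h) = (h + (1/6)*(-3))*(h + h) = (h - 1/2)*(2*h) = (-1/2 + h)*(2*h) = 2*h*(-1/2 + h))
n(-66)/(-3231) - 2220/(-1141) = -66*(-1 + 2*(-66))/(-3231) - 2220/(-1141) = -66*(-1 - 132)*(-1/3231) - 2220*(-1/1141) = -66*(-133)*(-1/3231) + 2220/1141 = 8778*(-1/3231) + 2220/1141 = -2926/1077 + 2220/1141 = -947626/1228857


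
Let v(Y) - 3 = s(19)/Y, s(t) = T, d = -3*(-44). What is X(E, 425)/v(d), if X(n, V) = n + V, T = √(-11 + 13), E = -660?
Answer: -6141960/78407 + 15510*√2/78407 ≈ -78.055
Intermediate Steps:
d = 132
T = √2 ≈ 1.4142
s(t) = √2
X(n, V) = V + n
v(Y) = 3 + √2/Y
X(E, 425)/v(d) = (425 - 660)/(3 + √2/132) = -235/(3 + √2*(1/132)) = -235/(3 + √2/132)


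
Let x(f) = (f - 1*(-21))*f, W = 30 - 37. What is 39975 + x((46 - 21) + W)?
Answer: 40677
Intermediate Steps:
W = -7
x(f) = f*(21 + f) (x(f) = (f + 21)*f = (21 + f)*f = f*(21 + f))
39975 + x((46 - 21) + W) = 39975 + ((46 - 21) - 7)*(21 + ((46 - 21) - 7)) = 39975 + (25 - 7)*(21 + (25 - 7)) = 39975 + 18*(21 + 18) = 39975 + 18*39 = 39975 + 702 = 40677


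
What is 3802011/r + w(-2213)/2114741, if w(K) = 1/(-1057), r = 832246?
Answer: 8498563850335361/1860303868368302 ≈ 4.5684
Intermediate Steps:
w(K) = -1/1057
3802011/r + w(-2213)/2114741 = 3802011/832246 - 1/1057/2114741 = 3802011*(1/832246) - 1/1057*1/2114741 = 3802011/832246 - 1/2235281237 = 8498563850335361/1860303868368302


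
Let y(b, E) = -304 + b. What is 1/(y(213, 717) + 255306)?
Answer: 1/255215 ≈ 3.9183e-6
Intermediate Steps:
1/(y(213, 717) + 255306) = 1/((-304 + 213) + 255306) = 1/(-91 + 255306) = 1/255215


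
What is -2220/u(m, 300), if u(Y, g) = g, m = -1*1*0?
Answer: -37/5 ≈ -7.4000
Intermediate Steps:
m = 0 (m = -1*0 = 0)
-2220/u(m, 300) = -2220/300 = -2220*1/300 = -37/5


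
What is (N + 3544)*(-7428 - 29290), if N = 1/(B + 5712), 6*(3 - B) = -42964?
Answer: -5026477233338/38627 ≈ -1.3013e+8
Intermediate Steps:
B = 21491/3 (B = 3 - 1/6*(-42964) = 3 + 21482/3 = 21491/3 ≈ 7163.7)
N = 3/38627 (N = 1/(21491/3 + 5712) = 1/(38627/3) = 3/38627 ≈ 7.7666e-5)
(N + 3544)*(-7428 - 29290) = (3/38627 + 3544)*(-7428 - 29290) = (136894091/38627)*(-36718) = -5026477233338/38627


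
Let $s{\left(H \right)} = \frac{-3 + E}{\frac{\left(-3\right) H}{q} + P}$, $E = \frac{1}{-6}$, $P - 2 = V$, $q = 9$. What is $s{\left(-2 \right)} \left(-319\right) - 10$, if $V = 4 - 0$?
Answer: $\frac{5661}{40} \approx 141.52$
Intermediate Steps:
$V = 4$ ($V = 4 + 0 = 4$)
$P = 6$ ($P = 2 + 4 = 6$)
$E = - \frac{1}{6} \approx -0.16667$
$s{\left(H \right)} = - \frac{19}{6 \left(6 - \frac{H}{3}\right)}$ ($s{\left(H \right)} = \frac{-3 - \frac{1}{6}}{\frac{\left(-3\right) H}{9} + 6} = - \frac{19}{6 \left(- 3 H \frac{1}{9} + 6\right)} = - \frac{19}{6 \left(- \frac{H}{3} + 6\right)} = - \frac{19}{6 \left(6 - \frac{H}{3}\right)}$)
$s{\left(-2 \right)} \left(-319\right) - 10 = \frac{19}{2 \left(-18 - 2\right)} \left(-319\right) - 10 = \frac{19}{2 \left(-20\right)} \left(-319\right) - 10 = \frac{19}{2} \left(- \frac{1}{20}\right) \left(-319\right) - 10 = \left(- \frac{19}{40}\right) \left(-319\right) - 10 = \frac{6061}{40} - 10 = \frac{5661}{40}$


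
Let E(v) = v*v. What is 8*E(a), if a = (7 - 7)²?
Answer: 0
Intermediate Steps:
a = 0 (a = 0² = 0)
E(v) = v²
8*E(a) = 8*0² = 8*0 = 0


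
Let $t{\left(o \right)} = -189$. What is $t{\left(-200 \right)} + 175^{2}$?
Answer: $30436$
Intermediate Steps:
$t{\left(-200 \right)} + 175^{2} = -189 + 175^{2} = -189 + 30625 = 30436$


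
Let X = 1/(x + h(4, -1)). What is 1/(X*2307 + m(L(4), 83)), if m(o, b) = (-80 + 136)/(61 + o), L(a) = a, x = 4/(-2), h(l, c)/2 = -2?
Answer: -130/49873 ≈ -0.0026066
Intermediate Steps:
h(l, c) = -4 (h(l, c) = 2*(-2) = -4)
x = -2 (x = 4*(-1/2) = -2)
X = -1/6 (X = 1/(-2 - 4) = 1/(-6) = -1/6 ≈ -0.16667)
m(o, b) = 56/(61 + o)
1/(X*2307 + m(L(4), 83)) = 1/(-1/6*2307 + 56/(61 + 4)) = 1/(-769/2 + 56/65) = 1/(-49873/130) = -130/49873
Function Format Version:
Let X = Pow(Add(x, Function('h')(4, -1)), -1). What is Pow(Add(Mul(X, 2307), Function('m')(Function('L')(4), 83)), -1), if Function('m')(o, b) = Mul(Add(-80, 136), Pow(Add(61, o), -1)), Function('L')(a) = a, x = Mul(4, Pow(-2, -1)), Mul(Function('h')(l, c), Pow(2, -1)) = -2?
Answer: Rational(-130, 49873) ≈ -0.0026066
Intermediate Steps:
Function('h')(l, c) = -4 (Function('h')(l, c) = Mul(2, -2) = -4)
x = -2 (x = Mul(4, Rational(-1, 2)) = -2)
X = Rational(-1, 6) (X = Pow(Add(-2, -4), -1) = Pow(-6, -1) = Rational(-1, 6) ≈ -0.16667)
Function('m')(o, b) = Mul(56, Pow(Add(61, o), -1))
Pow(Add(Mul(X, 2307), Function('m')(Function('L')(4), 83)), -1) = Pow(Add(Mul(Rational(-1, 6), 2307), Mul(56, Pow(Add(61, 4), -1))), -1) = Pow(Add(Rational(-769, 2), Mul(56, Pow(65, -1))), -1) = Pow(Add(Rational(-769, 2), Mul(56, Rational(1, 65))), -1) = Pow(Add(Rational(-769, 2), Rational(56, 65)), -1) = Pow(Rational(-49873, 130), -1) = Rational(-130, 49873)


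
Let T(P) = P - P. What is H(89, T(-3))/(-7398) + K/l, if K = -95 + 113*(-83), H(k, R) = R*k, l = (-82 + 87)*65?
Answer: -9474/325 ≈ -29.151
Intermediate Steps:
T(P) = 0
l = 325 (l = 5*65 = 325)
K = -9474 (K = -95 - 9379 = -9474)
H(89, T(-3))/(-7398) + K/l = (0*89)/(-7398) - 9474/325 = 0*(-1/7398) - 9474*1/325 = 0 - 9474/325 = -9474/325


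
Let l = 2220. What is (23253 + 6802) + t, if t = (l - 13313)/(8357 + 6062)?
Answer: 433351952/14419 ≈ 30054.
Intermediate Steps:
t = -11093/14419 (t = (2220 - 13313)/(8357 + 6062) = -11093/14419 ≈ -0.76933)
(23253 + 6802) + t = (23253 + 6802) - 11093/14419 = 30055 - 11093/14419 = 433351952/14419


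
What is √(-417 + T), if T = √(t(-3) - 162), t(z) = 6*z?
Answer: √(-417 + 6*I*√5) ≈ 0.3285 + 20.423*I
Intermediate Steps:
T = 6*I*√5 (T = √(6*(-3) - 162) = √(-18 - 162) = √(-180) = 6*I*√5 ≈ 13.416*I)
√(-417 + T) = √(-417 + 6*I*√5)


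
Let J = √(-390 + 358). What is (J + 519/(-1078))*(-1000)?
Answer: 259500/539 - 4000*I*√2 ≈ 481.45 - 5656.9*I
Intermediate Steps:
J = 4*I*√2 (J = √(-32) = 4*I*√2 ≈ 5.6569*I)
(J + 519/(-1078))*(-1000) = (4*I*√2 + 519/(-1078))*(-1000) = (4*I*√2 + 519*(-1/1078))*(-1000) = (4*I*√2 - 519/1078)*(-1000) = (-519/1078 + 4*I*√2)*(-1000) = 259500/539 - 4000*I*√2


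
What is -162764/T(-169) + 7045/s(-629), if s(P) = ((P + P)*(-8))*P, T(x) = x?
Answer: 1030336596979/1069813264 ≈ 963.10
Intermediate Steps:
s(P) = -16*P² (s(P) = ((2*P)*(-8))*P = (-16*P)*P = -16*P²)
-162764/T(-169) + 7045/s(-629) = -162764/(-169) + 7045/((-16*(-629)²)) = -162764*(-1/169) + 7045/((-16*395641)) = 162764/169 + 7045/(-6330256) = 162764/169 + 7045*(-1/6330256) = 162764/169 - 7045/6330256 = 1030336596979/1069813264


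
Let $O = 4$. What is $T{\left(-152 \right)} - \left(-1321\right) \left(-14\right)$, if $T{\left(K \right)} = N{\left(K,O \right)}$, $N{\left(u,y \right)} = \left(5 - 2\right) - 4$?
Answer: $-18495$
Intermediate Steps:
$N{\left(u,y \right)} = -1$ ($N{\left(u,y \right)} = 3 - 4 = -1$)
$T{\left(K \right)} = -1$
$T{\left(-152 \right)} - \left(-1321\right) \left(-14\right) = -1 - \left(-1321\right) \left(-14\right) = -1 - 18494 = -18495$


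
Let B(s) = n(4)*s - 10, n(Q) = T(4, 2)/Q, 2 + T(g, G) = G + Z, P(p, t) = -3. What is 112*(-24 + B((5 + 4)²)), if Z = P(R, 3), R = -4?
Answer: -10612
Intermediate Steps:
Z = -3
T(g, G) = -5 + G (T(g, G) = -2 + (G - 3) = -2 + (-3 + G) = -5 + G)
n(Q) = -3/Q (n(Q) = (-5 + 2)/Q = -3/Q)
B(s) = -10 - 3*s/4 (B(s) = (-3/4)*s - 10 = (-3*¼)*s - 10 = -3*s/4 - 10 = -10 - 3*s/4)
112*(-24 + B((5 + 4)²)) = 112*(-24 + (-10 - 3*(5 + 4)²/4)) = 112*(-24 + (-10 - ¾*9²)) = 112*(-24 + (-10 - ¾*81)) = 112*(-24 + (-10 - 243/4)) = 112*(-24 - 283/4) = 112*(-379/4) = -10612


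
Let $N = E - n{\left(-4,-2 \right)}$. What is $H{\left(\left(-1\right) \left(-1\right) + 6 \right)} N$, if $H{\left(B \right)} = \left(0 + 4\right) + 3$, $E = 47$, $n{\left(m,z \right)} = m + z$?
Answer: $371$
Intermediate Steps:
$H{\left(B \right)} = 7$ ($H{\left(B \right)} = 4 + 3 = 7$)
$N = 53$ ($N = 47 - \left(-4 - 2\right) = 47 - -6 = 47 + 6 = 53$)
$H{\left(\left(-1\right) \left(-1\right) + 6 \right)} N = 7 \cdot 53 = 371$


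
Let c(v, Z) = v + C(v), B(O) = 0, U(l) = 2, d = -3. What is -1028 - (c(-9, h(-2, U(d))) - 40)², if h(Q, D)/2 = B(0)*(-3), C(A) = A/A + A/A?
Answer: -3237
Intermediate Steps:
C(A) = 2 (C(A) = 1 + 1 = 2)
h(Q, D) = 0 (h(Q, D) = 2*(0*(-3)) = 2*0 = 0)
c(v, Z) = 2 + v (c(v, Z) = v + 2 = 2 + v)
-1028 - (c(-9, h(-2, U(d))) - 40)² = -1028 - ((2 - 9) - 40)² = -1028 - (-7 - 40)² = -1028 - 1*(-47)² = -1028 - 1*2209 = -1028 - 2209 = -3237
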